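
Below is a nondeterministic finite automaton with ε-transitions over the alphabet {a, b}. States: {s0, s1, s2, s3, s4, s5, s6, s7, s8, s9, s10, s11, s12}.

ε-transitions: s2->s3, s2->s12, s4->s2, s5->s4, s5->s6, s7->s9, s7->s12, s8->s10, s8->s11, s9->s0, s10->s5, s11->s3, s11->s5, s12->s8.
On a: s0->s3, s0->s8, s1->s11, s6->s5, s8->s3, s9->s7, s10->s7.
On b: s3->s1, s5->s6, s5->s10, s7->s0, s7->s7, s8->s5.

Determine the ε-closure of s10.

Start with {s10}.
From s10 via ε: add s5.
From s5 via ε: add s4, s6.
From s4 via ε: add s2.
From s2 via ε: add s3, s12.
From s12 via ε: add s8.
From s8 via ε: add s11.
No new states can be added; the closed set is {s2, s3, s4, s5, s6, s8, s10, s11, s12}.

{s2, s3, s4, s5, s6, s8, s10, s11, s12}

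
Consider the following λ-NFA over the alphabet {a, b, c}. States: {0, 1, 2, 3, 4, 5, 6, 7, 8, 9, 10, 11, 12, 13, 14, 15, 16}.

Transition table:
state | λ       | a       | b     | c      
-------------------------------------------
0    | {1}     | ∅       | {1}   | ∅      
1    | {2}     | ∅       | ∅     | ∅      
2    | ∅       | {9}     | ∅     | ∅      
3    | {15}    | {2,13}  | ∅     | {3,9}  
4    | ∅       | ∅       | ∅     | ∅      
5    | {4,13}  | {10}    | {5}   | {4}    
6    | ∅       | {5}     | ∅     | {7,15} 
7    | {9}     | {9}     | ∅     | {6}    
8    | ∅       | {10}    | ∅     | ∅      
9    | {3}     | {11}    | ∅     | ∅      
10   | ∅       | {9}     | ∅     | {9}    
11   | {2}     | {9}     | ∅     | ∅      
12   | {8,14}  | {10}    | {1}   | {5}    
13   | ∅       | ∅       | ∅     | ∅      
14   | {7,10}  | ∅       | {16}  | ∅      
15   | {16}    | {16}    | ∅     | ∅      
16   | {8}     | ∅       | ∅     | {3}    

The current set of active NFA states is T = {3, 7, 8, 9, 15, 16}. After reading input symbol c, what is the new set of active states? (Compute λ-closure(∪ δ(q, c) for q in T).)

{3, 6, 8, 9, 15, 16}

3 on c → {3, 9}.
7 on c → {6}.
16 on c → {3}.
No c-transition from 8, 9, 15.
Union after reading c: {3, 6, 9}.
Now take the λ-closure:
From 3 via λ: add 15.
From 15 via λ: add 16.
From 16 via λ: add 8.
No new states can be added; the closed set is {3, 6, 8, 9, 15, 16}.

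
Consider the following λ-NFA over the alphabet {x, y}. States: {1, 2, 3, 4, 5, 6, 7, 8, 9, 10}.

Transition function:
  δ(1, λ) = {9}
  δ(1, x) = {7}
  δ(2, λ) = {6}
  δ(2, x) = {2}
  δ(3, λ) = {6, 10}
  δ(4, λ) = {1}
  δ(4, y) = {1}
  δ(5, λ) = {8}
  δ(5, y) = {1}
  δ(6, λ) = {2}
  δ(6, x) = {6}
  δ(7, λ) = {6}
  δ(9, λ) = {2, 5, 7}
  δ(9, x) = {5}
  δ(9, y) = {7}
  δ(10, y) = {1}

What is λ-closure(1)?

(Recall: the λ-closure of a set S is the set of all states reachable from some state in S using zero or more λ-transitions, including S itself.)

Start with {1}.
From 1 via λ: add 9.
From 9 via λ: add 2, 5, 7.
From 2 via λ: add 6.
From 5 via λ: add 8.
No new states can be added; the closed set is {1, 2, 5, 6, 7, 8, 9}.

{1, 2, 5, 6, 7, 8, 9}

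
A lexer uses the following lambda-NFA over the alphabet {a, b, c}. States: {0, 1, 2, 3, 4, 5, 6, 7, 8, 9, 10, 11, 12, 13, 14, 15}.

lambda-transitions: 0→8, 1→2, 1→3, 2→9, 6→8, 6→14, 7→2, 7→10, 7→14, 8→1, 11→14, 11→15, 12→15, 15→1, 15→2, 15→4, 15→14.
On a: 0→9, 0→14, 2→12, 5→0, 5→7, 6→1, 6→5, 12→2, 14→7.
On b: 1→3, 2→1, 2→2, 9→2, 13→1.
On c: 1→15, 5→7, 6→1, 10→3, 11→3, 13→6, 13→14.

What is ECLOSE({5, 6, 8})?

{1, 2, 3, 5, 6, 8, 9, 14}

Start with {5, 6, 8}.
From 6 via lambda: add 14.
From 8 via lambda: add 1.
From 1 via lambda: add 2, 3.
From 2 via lambda: add 9.
No new states can be added; the closed set is {1, 2, 3, 5, 6, 8, 9, 14}.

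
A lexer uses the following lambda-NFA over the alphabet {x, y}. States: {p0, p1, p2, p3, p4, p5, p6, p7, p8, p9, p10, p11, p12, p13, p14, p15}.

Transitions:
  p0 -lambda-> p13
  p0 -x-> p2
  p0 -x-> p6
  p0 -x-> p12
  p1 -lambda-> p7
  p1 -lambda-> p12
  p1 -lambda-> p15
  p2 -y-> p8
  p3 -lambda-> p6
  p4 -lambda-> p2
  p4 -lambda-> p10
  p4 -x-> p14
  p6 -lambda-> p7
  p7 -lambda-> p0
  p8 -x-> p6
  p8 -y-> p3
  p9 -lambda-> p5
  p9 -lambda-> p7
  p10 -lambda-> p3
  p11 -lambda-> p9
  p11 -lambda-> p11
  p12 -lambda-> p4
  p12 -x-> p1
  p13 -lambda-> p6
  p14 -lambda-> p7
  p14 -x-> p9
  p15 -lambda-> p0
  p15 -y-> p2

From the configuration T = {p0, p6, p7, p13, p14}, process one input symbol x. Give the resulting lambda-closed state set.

{p0, p2, p3, p4, p5, p6, p7, p9, p10, p12, p13}

p0 on x → {p2, p6, p12}.
p14 on x → {p9}.
No x-transition from p6, p7, p13.
Union after reading x: {p2, p6, p9, p12}.
Now take the lambda-closure:
From p6 via lambda: add p7.
From p9 via lambda: add p5.
From p12 via lambda: add p4.
From p4 via lambda: add p10.
From p7 via lambda: add p0.
From p0 via lambda: add p13.
From p10 via lambda: add p3.
No new states can be added; the closed set is {p0, p2, p3, p4, p5, p6, p7, p9, p10, p12, p13}.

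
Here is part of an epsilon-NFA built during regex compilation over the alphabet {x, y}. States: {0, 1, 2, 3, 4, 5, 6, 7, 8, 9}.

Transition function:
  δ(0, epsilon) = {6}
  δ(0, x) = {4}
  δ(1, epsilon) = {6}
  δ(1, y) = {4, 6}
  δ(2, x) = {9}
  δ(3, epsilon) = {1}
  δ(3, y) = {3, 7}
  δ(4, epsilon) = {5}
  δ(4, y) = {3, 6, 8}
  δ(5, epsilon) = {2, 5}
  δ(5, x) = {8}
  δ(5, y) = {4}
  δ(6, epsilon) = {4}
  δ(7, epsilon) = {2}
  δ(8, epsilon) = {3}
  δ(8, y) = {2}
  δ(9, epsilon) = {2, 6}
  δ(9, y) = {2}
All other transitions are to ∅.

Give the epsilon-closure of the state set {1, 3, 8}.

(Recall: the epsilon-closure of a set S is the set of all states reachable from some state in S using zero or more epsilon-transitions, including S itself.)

Start with {1, 3, 8}.
From 1 via epsilon: add 6.
From 6 via epsilon: add 4.
From 4 via epsilon: add 5.
From 5 via epsilon: add 2.
No new states can be added; the closed set is {1, 2, 3, 4, 5, 6, 8}.

{1, 2, 3, 4, 5, 6, 8}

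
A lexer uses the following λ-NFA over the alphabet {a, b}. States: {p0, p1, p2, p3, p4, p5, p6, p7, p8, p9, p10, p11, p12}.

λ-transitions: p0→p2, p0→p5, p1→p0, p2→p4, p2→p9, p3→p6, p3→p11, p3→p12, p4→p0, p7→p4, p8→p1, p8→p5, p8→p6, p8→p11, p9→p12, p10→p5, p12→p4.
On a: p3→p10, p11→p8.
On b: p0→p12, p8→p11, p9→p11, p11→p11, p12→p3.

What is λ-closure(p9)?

{p0, p2, p4, p5, p9, p12}

Start with {p9}.
From p9 via λ: add p12.
From p12 via λ: add p4.
From p4 via λ: add p0.
From p0 via λ: add p2, p5.
No new states can be added; the closed set is {p0, p2, p4, p5, p9, p12}.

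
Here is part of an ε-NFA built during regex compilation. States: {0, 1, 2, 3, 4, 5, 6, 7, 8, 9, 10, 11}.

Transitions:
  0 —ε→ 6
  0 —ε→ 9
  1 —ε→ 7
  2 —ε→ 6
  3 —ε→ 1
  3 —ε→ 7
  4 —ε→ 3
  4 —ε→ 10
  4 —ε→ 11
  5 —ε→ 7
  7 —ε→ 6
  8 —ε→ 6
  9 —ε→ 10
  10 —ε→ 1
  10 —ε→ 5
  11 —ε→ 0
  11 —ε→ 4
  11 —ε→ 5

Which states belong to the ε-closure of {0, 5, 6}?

Start with {0, 5, 6}.
From 0 via ε: add 9.
From 5 via ε: add 7.
From 9 via ε: add 10.
From 10 via ε: add 1.
No new states can be added; the closed set is {0, 1, 5, 6, 7, 9, 10}.

{0, 1, 5, 6, 7, 9, 10}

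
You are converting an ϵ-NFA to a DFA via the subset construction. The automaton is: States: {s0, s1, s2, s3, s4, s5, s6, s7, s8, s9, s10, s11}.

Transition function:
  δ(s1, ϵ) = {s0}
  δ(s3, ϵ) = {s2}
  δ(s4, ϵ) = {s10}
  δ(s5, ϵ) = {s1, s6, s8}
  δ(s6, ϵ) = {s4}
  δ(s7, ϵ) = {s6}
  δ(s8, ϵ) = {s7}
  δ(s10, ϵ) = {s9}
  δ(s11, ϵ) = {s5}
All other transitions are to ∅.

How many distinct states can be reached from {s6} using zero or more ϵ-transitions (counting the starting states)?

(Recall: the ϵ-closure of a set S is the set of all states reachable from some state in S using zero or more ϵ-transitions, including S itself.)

4

Start with {s6}.
From s6 via ϵ: add s4.
From s4 via ϵ: add s10.
From s10 via ϵ: add s9.
ϵ-closure = {s4, s6, s9, s10}, which has 4 states.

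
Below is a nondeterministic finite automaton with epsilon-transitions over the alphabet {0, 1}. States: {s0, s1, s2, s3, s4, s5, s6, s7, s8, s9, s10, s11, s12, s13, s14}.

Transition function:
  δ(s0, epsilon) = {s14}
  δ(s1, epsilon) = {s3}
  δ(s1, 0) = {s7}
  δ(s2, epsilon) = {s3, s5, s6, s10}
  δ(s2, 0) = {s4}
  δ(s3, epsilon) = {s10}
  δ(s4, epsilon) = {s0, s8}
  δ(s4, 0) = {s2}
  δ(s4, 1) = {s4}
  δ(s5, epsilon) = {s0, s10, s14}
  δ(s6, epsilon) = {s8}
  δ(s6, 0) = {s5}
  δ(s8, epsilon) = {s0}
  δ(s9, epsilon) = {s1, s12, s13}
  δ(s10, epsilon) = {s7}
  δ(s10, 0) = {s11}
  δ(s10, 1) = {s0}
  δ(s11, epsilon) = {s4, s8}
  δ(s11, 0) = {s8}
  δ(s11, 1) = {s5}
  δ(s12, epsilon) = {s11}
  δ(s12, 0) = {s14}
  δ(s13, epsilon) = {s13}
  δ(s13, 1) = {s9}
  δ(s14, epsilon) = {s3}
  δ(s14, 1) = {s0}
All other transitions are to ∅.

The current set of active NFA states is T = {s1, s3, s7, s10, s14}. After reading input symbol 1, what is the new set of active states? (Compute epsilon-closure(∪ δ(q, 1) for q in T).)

{s0, s3, s7, s10, s14}

s10 on 1 → {s0}.
s14 on 1 → {s0}.
No 1-transition from s1, s3, s7.
Union after reading 1: {s0}.
Now take the epsilon-closure:
From s0 via epsilon: add s14.
From s14 via epsilon: add s3.
From s3 via epsilon: add s10.
From s10 via epsilon: add s7.
No new states can be added; the closed set is {s0, s3, s7, s10, s14}.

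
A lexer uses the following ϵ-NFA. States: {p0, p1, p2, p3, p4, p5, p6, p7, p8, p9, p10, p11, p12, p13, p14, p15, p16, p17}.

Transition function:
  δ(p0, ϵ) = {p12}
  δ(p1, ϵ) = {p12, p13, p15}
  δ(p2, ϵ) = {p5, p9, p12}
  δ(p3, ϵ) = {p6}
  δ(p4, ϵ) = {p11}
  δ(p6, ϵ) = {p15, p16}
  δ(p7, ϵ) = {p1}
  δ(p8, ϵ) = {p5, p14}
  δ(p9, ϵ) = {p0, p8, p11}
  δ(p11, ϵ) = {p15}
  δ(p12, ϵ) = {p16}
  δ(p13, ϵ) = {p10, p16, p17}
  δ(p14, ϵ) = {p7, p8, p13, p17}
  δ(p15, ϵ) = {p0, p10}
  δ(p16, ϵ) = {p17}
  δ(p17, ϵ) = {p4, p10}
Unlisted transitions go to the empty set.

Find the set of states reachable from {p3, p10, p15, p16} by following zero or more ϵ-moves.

{p0, p3, p4, p6, p10, p11, p12, p15, p16, p17}

Start with {p3, p10, p15, p16}.
From p3 via ϵ: add p6.
From p15 via ϵ: add p0.
From p16 via ϵ: add p17.
From p0 via ϵ: add p12.
From p17 via ϵ: add p4.
From p4 via ϵ: add p11.
No new states can be added; the closed set is {p0, p3, p4, p6, p10, p11, p12, p15, p16, p17}.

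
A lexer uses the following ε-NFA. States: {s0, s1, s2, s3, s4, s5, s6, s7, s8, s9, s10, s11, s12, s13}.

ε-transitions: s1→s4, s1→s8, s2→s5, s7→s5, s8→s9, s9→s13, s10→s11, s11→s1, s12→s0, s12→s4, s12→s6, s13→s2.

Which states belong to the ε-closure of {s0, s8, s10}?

{s0, s1, s2, s4, s5, s8, s9, s10, s11, s13}

Start with {s0, s8, s10}.
From s8 via ε: add s9.
From s10 via ε: add s11.
From s9 via ε: add s13.
From s11 via ε: add s1.
From s1 via ε: add s4.
From s13 via ε: add s2.
From s2 via ε: add s5.
No new states can be added; the closed set is {s0, s1, s2, s4, s5, s8, s9, s10, s11, s13}.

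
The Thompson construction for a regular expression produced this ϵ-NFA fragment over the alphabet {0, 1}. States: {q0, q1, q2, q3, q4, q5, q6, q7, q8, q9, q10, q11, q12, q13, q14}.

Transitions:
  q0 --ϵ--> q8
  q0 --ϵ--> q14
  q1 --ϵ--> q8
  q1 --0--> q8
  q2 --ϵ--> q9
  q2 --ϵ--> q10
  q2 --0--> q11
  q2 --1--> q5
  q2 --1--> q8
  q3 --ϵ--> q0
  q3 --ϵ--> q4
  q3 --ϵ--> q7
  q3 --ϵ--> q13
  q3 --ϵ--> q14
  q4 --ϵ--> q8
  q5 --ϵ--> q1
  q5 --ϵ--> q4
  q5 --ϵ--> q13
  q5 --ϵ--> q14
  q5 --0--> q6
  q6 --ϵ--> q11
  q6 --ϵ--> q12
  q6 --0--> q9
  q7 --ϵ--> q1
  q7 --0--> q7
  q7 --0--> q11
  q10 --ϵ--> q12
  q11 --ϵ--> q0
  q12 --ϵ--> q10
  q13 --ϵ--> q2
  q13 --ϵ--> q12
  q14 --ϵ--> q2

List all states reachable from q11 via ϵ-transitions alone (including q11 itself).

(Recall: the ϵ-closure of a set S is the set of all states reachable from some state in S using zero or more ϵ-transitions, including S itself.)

{q0, q2, q8, q9, q10, q11, q12, q14}

Start with {q11}.
From q11 via ϵ: add q0.
From q0 via ϵ: add q8, q14.
From q14 via ϵ: add q2.
From q2 via ϵ: add q9, q10.
From q10 via ϵ: add q12.
No new states can be added; the closed set is {q0, q2, q8, q9, q10, q11, q12, q14}.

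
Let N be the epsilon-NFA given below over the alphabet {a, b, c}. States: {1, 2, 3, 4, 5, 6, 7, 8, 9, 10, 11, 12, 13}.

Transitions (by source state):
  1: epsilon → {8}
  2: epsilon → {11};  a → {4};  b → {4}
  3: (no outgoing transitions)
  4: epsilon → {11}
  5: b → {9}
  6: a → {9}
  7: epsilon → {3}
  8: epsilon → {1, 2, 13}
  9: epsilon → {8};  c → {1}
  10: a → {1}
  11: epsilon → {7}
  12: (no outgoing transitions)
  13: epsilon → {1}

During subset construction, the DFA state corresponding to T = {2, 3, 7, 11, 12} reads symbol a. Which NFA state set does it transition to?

{3, 4, 7, 11}

2 on a → {4}.
No a-transition from 3, 7, 11, 12.
Union after reading a: {4}.
Now take the epsilon-closure:
From 4 via epsilon: add 11.
From 11 via epsilon: add 7.
From 7 via epsilon: add 3.
No new states can be added; the closed set is {3, 4, 7, 11}.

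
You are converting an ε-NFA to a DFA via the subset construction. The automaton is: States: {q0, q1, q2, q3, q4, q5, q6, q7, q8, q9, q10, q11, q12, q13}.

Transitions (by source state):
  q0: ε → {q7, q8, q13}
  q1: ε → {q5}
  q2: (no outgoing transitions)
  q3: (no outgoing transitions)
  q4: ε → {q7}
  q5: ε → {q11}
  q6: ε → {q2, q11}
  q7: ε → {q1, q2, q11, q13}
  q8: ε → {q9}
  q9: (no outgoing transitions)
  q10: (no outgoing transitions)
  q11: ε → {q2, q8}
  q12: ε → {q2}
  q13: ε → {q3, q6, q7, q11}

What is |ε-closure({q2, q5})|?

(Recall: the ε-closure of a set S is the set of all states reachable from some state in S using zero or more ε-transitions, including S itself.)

5

Start with {q2, q5}.
From q5 via ε: add q11.
From q11 via ε: add q8.
From q8 via ε: add q9.
ε-closure = {q2, q5, q8, q9, q11}, which has 5 states.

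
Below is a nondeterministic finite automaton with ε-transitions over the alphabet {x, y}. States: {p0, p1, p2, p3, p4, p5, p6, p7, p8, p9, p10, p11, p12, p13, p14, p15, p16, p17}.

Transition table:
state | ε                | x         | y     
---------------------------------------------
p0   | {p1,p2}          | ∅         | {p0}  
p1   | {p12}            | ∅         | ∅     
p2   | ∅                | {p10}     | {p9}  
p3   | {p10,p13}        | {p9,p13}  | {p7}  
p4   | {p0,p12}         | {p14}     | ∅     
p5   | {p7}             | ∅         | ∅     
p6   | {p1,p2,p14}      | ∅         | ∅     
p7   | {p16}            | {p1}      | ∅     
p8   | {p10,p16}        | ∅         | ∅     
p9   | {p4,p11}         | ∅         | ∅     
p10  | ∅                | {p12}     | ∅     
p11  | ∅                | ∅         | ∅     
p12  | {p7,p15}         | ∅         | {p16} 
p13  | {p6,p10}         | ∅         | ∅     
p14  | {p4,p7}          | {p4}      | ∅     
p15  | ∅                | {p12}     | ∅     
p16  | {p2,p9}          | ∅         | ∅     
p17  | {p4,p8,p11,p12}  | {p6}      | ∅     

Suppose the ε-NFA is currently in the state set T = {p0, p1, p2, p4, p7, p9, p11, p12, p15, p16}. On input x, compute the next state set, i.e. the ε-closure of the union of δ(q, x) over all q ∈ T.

{p0, p1, p2, p4, p7, p9, p10, p11, p12, p14, p15, p16}

p2 on x → {p10}.
p4 on x → {p14}.
p7 on x → {p1}.
p15 on x → {p12}.
No x-transition from p0, p1, p9, p11, p12, p16.
Union after reading x: {p1, p10, p12, p14}.
Now take the ε-closure:
From p12 via ε: add p7, p15.
From p14 via ε: add p4.
From p4 via ε: add p0.
From p7 via ε: add p16.
From p0 via ε: add p2.
From p16 via ε: add p9.
From p9 via ε: add p11.
No new states can be added; the closed set is {p0, p1, p2, p4, p7, p9, p10, p11, p12, p14, p15, p16}.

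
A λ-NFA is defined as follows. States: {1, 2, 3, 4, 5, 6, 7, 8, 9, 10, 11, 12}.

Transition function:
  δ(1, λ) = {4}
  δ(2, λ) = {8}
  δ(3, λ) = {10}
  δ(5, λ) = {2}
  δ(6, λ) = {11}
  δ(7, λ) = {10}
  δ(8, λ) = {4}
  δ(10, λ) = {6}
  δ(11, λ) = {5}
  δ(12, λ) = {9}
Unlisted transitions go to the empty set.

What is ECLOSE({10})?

Start with {10}.
From 10 via λ: add 6.
From 6 via λ: add 11.
From 11 via λ: add 5.
From 5 via λ: add 2.
From 2 via λ: add 8.
From 8 via λ: add 4.
No new states can be added; the closed set is {2, 4, 5, 6, 8, 10, 11}.

{2, 4, 5, 6, 8, 10, 11}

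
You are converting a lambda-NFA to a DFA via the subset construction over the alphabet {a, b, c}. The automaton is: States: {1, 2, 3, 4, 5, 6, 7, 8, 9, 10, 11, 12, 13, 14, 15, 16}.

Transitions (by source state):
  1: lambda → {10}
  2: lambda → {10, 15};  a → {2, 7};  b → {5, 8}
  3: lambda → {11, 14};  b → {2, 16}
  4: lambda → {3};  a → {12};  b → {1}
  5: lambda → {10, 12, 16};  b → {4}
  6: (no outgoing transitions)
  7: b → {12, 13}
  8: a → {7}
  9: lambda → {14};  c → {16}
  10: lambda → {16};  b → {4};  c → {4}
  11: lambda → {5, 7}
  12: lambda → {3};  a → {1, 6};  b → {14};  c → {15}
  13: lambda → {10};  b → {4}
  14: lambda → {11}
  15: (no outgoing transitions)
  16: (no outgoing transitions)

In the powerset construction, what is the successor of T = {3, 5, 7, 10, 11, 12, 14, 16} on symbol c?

10 on c → {4}.
12 on c → {15}.
No c-transition from 3, 5, 7, 11, 14, 16.
Union after reading c: {4, 15}.
Now take the lambda-closure:
From 4 via lambda: add 3.
From 3 via lambda: add 11, 14.
From 11 via lambda: add 5, 7.
From 5 via lambda: add 10, 12, 16.
No new states can be added; the closed set is {3, 4, 5, 7, 10, 11, 12, 14, 15, 16}.

{3, 4, 5, 7, 10, 11, 12, 14, 15, 16}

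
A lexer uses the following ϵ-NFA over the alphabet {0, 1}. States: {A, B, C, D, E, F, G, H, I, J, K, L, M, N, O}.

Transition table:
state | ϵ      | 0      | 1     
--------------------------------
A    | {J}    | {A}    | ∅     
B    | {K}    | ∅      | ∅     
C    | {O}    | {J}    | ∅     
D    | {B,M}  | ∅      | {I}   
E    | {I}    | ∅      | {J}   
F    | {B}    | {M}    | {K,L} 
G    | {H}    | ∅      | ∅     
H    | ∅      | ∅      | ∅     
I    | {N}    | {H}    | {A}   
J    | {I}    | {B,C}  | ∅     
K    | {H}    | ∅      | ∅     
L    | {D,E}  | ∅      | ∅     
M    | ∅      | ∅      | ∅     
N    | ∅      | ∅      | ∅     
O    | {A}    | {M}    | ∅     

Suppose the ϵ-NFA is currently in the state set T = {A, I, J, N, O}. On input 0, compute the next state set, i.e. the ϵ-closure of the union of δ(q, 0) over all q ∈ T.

A on 0 → {A}.
I on 0 → {H}.
J on 0 → {B, C}.
O on 0 → {M}.
No 0-transition from N.
Union after reading 0: {A, B, C, H, M}.
Now take the ϵ-closure:
From A via ϵ: add J.
From B via ϵ: add K.
From C via ϵ: add O.
From J via ϵ: add I.
From I via ϵ: add N.
No new states can be added; the closed set is {A, B, C, H, I, J, K, M, N, O}.

{A, B, C, H, I, J, K, M, N, O}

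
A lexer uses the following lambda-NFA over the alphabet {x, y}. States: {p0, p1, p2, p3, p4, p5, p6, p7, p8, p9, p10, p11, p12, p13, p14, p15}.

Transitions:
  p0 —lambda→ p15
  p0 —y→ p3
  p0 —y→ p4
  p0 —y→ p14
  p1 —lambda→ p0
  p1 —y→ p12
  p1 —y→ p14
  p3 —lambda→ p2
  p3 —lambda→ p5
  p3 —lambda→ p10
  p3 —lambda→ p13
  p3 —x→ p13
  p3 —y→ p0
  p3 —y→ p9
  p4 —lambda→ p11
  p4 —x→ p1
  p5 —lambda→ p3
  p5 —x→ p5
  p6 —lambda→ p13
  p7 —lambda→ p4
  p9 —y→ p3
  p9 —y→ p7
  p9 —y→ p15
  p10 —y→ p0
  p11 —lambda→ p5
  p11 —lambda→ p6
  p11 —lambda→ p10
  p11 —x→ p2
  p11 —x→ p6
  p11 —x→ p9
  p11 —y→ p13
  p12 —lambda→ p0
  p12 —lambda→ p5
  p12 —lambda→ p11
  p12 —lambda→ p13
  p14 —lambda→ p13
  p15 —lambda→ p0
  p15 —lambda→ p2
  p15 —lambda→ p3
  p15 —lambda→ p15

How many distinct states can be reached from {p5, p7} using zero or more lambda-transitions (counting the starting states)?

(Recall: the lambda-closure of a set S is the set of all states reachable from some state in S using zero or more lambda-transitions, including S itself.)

9

Start with {p5, p7}.
From p5 via lambda: add p3.
From p7 via lambda: add p4.
From p3 via lambda: add p2, p10, p13.
From p4 via lambda: add p11.
From p11 via lambda: add p6.
lambda-closure = {p2, p3, p4, p5, p6, p7, p10, p11, p13}, which has 9 states.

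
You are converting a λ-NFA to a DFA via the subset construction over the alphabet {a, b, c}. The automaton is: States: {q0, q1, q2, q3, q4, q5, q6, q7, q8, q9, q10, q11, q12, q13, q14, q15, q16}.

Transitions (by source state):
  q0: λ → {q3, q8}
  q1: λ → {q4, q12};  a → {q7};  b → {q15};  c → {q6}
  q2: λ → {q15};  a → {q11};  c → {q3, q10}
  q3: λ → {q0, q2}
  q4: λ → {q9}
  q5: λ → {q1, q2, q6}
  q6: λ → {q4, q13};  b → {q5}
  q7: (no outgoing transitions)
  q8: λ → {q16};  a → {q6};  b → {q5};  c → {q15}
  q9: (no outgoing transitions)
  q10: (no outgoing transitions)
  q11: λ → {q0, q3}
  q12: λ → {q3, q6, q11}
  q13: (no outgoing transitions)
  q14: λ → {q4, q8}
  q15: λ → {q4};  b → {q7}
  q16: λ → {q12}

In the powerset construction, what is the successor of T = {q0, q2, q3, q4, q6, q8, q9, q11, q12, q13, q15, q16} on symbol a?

q2 on a → {q11}.
q8 on a → {q6}.
No a-transition from q0, q3, q4, q6, q9, q11, q12, q13, q15, q16.
Union after reading a: {q6, q11}.
Now take the λ-closure:
From q6 via λ: add q4, q13.
From q11 via λ: add q0, q3.
From q0 via λ: add q8.
From q3 via λ: add q2.
From q4 via λ: add q9.
From q2 via λ: add q15.
From q8 via λ: add q16.
From q16 via λ: add q12.
No new states can be added; the closed set is {q0, q2, q3, q4, q6, q8, q9, q11, q12, q13, q15, q16}.

{q0, q2, q3, q4, q6, q8, q9, q11, q12, q13, q15, q16}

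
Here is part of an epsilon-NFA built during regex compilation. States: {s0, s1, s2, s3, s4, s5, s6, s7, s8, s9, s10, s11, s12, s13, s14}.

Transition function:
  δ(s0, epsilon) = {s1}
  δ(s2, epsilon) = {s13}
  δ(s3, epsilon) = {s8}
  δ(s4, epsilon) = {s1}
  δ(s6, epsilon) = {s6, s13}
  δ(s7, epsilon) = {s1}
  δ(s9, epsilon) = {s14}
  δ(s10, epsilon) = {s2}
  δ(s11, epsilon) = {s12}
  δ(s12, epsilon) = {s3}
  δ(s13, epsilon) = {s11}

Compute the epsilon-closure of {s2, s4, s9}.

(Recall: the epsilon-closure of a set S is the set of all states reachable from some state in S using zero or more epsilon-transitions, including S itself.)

Start with {s2, s4, s9}.
From s2 via epsilon: add s13.
From s4 via epsilon: add s1.
From s9 via epsilon: add s14.
From s13 via epsilon: add s11.
From s11 via epsilon: add s12.
From s12 via epsilon: add s3.
From s3 via epsilon: add s8.
No new states can be added; the closed set is {s1, s2, s3, s4, s8, s9, s11, s12, s13, s14}.

{s1, s2, s3, s4, s8, s9, s11, s12, s13, s14}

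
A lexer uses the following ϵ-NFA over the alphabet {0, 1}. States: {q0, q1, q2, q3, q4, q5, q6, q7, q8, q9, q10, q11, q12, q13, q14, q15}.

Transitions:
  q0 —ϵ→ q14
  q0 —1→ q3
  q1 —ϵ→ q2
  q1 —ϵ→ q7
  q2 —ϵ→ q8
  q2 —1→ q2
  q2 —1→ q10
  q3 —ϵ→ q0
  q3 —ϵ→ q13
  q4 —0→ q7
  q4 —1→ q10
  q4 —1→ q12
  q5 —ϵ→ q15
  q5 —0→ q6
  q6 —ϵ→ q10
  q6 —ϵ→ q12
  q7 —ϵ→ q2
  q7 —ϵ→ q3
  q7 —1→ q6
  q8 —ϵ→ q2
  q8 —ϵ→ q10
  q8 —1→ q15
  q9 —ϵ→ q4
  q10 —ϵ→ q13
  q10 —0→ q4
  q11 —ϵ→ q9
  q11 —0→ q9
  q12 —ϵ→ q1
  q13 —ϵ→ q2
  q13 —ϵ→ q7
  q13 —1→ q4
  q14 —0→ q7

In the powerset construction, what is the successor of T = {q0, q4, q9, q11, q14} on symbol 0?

q4 on 0 → {q7}.
q11 on 0 → {q9}.
q14 on 0 → {q7}.
No 0-transition from q0, q9.
Union after reading 0: {q7, q9}.
Now take the ϵ-closure:
From q7 via ϵ: add q2, q3.
From q9 via ϵ: add q4.
From q2 via ϵ: add q8.
From q3 via ϵ: add q0, q13.
From q0 via ϵ: add q14.
From q8 via ϵ: add q10.
No new states can be added; the closed set is {q0, q2, q3, q4, q7, q8, q9, q10, q13, q14}.

{q0, q2, q3, q4, q7, q8, q9, q10, q13, q14}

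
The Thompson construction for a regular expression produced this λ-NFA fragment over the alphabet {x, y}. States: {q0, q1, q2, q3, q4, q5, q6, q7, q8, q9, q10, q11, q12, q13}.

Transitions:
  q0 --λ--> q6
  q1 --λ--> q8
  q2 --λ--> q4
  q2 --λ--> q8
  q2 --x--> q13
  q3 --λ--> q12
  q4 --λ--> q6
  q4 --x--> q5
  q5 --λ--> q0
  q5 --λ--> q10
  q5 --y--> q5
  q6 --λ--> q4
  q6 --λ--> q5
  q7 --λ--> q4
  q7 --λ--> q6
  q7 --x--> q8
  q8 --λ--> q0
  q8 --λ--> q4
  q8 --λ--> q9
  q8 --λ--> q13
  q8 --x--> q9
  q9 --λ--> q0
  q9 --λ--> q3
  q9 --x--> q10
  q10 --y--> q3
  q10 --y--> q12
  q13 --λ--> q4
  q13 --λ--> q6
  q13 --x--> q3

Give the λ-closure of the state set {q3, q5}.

Start with {q3, q5}.
From q3 via λ: add q12.
From q5 via λ: add q0, q10.
From q0 via λ: add q6.
From q6 via λ: add q4.
No new states can be added; the closed set is {q0, q3, q4, q5, q6, q10, q12}.

{q0, q3, q4, q5, q6, q10, q12}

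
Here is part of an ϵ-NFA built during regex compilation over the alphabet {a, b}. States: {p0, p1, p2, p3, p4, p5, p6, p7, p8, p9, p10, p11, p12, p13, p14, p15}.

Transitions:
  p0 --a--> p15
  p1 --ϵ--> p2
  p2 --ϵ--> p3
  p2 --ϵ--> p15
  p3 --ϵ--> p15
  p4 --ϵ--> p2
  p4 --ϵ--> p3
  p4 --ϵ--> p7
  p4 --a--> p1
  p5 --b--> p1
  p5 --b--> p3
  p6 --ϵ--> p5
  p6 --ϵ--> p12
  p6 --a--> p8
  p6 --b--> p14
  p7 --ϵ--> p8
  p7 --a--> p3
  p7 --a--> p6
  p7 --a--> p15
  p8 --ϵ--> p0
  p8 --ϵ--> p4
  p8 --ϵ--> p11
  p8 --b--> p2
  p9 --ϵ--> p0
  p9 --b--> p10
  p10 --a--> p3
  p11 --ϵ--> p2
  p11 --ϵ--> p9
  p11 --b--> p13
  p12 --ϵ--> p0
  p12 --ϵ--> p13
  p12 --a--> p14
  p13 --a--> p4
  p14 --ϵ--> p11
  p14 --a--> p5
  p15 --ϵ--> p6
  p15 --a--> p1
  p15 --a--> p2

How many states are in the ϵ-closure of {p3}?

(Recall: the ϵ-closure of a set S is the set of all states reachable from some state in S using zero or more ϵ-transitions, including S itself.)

7

Start with {p3}.
From p3 via ϵ: add p15.
From p15 via ϵ: add p6.
From p6 via ϵ: add p5, p12.
From p12 via ϵ: add p0, p13.
ϵ-closure = {p0, p3, p5, p6, p12, p13, p15}, which has 7 states.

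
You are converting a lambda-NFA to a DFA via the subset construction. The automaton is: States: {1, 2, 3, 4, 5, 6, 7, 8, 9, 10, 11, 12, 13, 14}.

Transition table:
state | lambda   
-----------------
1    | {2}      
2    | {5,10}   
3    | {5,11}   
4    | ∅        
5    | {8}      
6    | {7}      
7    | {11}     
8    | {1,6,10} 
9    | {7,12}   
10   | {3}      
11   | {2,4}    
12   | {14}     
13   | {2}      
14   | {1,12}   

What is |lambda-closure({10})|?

Start with {10}.
From 10 via lambda: add 3.
From 3 via lambda: add 5, 11.
From 5 via lambda: add 8.
From 11 via lambda: add 2, 4.
From 8 via lambda: add 1, 6.
From 6 via lambda: add 7.
lambda-closure = {1, 2, 3, 4, 5, 6, 7, 8, 10, 11}, which has 10 states.

10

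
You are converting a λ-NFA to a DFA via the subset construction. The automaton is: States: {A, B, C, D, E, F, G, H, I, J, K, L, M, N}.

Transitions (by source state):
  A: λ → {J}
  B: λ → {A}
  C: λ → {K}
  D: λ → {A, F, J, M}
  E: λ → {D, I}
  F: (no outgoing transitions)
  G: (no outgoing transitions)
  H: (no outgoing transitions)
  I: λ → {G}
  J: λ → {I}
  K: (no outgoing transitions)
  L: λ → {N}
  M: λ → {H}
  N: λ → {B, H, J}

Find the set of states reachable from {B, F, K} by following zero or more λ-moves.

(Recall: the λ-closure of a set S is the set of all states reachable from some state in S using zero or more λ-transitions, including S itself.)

{A, B, F, G, I, J, K}

Start with {B, F, K}.
From B via λ: add A.
From A via λ: add J.
From J via λ: add I.
From I via λ: add G.
No new states can be added; the closed set is {A, B, F, G, I, J, K}.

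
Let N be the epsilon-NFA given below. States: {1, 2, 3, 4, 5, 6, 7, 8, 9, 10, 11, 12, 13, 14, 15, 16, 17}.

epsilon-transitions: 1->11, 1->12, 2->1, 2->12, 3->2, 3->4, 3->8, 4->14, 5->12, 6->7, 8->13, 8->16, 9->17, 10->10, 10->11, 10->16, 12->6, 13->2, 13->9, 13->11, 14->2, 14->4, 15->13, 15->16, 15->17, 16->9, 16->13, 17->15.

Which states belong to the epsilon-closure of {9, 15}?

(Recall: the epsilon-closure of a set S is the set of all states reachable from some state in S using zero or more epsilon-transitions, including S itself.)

{1, 2, 6, 7, 9, 11, 12, 13, 15, 16, 17}

Start with {9, 15}.
From 9 via epsilon: add 17.
From 15 via epsilon: add 13, 16.
From 13 via epsilon: add 2, 11.
From 2 via epsilon: add 1, 12.
From 12 via epsilon: add 6.
From 6 via epsilon: add 7.
No new states can be added; the closed set is {1, 2, 6, 7, 9, 11, 12, 13, 15, 16, 17}.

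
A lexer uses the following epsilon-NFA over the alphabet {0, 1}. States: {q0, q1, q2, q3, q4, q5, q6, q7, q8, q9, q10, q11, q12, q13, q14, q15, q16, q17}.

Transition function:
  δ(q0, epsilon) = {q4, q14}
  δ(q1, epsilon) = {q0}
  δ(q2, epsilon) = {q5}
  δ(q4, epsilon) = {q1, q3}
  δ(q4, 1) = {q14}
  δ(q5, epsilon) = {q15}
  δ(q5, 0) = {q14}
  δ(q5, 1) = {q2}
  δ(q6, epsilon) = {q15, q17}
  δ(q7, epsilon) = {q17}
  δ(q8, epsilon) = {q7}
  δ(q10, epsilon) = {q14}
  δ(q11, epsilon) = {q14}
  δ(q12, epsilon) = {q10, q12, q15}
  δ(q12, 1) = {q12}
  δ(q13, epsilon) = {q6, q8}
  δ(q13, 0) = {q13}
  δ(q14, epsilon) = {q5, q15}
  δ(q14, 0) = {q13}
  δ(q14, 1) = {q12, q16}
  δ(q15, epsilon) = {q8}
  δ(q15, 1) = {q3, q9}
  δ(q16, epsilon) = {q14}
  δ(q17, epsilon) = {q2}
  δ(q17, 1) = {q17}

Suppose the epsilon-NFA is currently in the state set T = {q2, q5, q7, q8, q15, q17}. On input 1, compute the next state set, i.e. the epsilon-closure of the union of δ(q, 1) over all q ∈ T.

q5 on 1 → {q2}.
q15 on 1 → {q3, q9}.
q17 on 1 → {q17}.
No 1-transition from q2, q7, q8.
Union after reading 1: {q2, q3, q9, q17}.
Now take the epsilon-closure:
From q2 via epsilon: add q5.
From q5 via epsilon: add q15.
From q15 via epsilon: add q8.
From q8 via epsilon: add q7.
No new states can be added; the closed set is {q2, q3, q5, q7, q8, q9, q15, q17}.

{q2, q3, q5, q7, q8, q9, q15, q17}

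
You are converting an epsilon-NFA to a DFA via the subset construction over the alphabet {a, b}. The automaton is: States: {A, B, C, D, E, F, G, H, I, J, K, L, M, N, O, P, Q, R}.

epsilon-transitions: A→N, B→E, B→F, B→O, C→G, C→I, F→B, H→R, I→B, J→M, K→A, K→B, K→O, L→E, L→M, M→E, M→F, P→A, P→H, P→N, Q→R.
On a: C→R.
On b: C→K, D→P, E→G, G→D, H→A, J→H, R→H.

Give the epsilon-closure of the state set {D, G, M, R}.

{B, D, E, F, G, M, O, R}

Start with {D, G, M, R}.
From M via epsilon: add E, F.
From F via epsilon: add B.
From B via epsilon: add O.
No new states can be added; the closed set is {B, D, E, F, G, M, O, R}.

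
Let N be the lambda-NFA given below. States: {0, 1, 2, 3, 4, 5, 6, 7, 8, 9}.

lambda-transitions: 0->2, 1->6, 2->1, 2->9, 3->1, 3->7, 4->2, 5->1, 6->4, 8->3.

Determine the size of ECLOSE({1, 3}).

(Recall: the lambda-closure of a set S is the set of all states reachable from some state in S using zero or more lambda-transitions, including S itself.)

Start with {1, 3}.
From 1 via lambda: add 6.
From 3 via lambda: add 7.
From 6 via lambda: add 4.
From 4 via lambda: add 2.
From 2 via lambda: add 9.
lambda-closure = {1, 2, 3, 4, 6, 7, 9}, which has 7 states.

7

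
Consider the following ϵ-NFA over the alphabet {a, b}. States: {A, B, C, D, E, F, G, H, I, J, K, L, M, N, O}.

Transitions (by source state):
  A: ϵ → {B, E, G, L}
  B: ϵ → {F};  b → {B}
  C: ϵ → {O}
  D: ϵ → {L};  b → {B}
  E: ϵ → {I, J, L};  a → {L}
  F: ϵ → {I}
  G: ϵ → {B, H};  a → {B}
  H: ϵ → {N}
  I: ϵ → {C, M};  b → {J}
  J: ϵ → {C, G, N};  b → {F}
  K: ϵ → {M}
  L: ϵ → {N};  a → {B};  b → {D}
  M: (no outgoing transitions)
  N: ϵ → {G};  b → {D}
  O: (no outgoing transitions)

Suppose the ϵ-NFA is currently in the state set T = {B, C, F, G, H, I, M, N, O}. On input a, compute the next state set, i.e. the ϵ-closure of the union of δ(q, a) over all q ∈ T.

{B, C, F, I, M, O}

G on a → {B}.
No a-transition from B, C, F, H, I, M, N, O.
Union after reading a: {B}.
Now take the ϵ-closure:
From B via ϵ: add F.
From F via ϵ: add I.
From I via ϵ: add C, M.
From C via ϵ: add O.
No new states can be added; the closed set is {B, C, F, I, M, O}.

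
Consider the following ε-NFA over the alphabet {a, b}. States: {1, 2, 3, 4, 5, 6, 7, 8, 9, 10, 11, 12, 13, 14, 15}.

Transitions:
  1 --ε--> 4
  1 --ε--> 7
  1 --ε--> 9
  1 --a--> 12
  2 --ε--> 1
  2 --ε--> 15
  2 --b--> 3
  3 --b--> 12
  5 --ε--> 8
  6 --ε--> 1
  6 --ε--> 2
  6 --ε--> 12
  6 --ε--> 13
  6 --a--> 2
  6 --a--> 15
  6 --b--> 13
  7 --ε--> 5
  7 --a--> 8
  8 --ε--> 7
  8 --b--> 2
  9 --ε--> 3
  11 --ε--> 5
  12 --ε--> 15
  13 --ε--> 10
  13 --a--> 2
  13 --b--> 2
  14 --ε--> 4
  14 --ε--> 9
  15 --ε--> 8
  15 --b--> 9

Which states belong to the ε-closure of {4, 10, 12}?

Start with {4, 10, 12}.
From 12 via ε: add 15.
From 15 via ε: add 8.
From 8 via ε: add 7.
From 7 via ε: add 5.
No new states can be added; the closed set is {4, 5, 7, 8, 10, 12, 15}.

{4, 5, 7, 8, 10, 12, 15}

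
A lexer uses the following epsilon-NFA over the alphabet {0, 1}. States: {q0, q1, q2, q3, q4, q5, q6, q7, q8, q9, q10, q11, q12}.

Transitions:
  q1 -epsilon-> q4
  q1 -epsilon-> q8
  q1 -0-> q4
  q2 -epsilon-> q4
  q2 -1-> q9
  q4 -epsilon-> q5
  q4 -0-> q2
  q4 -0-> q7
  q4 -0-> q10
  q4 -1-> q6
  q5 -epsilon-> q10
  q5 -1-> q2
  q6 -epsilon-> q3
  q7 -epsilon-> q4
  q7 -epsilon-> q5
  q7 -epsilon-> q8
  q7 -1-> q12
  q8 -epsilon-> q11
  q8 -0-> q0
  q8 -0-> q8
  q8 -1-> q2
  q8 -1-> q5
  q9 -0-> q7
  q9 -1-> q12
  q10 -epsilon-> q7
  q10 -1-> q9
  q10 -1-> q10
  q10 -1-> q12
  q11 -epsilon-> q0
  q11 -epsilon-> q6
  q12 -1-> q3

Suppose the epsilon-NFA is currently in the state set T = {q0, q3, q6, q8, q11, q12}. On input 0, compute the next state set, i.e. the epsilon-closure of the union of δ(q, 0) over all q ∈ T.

q8 on 0 → {q0, q8}.
No 0-transition from q0, q3, q6, q11, q12.
Union after reading 0: {q0, q8}.
Now take the epsilon-closure:
From q8 via epsilon: add q11.
From q11 via epsilon: add q6.
From q6 via epsilon: add q3.
No new states can be added; the closed set is {q0, q3, q6, q8, q11}.

{q0, q3, q6, q8, q11}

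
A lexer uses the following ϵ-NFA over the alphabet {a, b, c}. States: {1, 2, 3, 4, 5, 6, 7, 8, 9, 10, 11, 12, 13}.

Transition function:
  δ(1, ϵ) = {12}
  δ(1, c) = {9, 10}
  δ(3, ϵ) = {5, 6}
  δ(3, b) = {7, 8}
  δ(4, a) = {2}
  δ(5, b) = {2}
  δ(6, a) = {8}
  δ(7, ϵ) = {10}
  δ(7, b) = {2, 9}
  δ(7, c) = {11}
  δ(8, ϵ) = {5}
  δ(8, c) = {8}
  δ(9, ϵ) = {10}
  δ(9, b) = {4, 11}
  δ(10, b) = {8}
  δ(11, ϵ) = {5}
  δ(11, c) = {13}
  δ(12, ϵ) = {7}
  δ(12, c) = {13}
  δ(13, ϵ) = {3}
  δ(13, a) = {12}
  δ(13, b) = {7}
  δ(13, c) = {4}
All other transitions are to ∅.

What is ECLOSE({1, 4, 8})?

{1, 4, 5, 7, 8, 10, 12}

Start with {1, 4, 8}.
From 1 via ϵ: add 12.
From 8 via ϵ: add 5.
From 12 via ϵ: add 7.
From 7 via ϵ: add 10.
No new states can be added; the closed set is {1, 4, 5, 7, 8, 10, 12}.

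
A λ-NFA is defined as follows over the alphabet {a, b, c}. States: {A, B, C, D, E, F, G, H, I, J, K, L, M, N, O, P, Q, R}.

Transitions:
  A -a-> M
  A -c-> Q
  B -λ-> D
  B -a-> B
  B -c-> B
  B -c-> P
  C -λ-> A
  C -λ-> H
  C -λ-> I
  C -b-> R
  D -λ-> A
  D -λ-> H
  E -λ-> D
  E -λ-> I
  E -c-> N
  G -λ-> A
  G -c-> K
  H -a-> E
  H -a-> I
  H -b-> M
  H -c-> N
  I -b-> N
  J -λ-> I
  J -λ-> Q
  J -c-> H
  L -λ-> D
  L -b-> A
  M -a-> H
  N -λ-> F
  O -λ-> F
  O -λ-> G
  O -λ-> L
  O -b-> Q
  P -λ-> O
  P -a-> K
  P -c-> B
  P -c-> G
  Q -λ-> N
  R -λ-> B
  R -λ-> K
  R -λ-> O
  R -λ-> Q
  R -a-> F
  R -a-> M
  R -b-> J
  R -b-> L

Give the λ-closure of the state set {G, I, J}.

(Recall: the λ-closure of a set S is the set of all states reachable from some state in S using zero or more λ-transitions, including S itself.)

{A, F, G, I, J, N, Q}

Start with {G, I, J}.
From G via λ: add A.
From J via λ: add Q.
From Q via λ: add N.
From N via λ: add F.
No new states can be added; the closed set is {A, F, G, I, J, N, Q}.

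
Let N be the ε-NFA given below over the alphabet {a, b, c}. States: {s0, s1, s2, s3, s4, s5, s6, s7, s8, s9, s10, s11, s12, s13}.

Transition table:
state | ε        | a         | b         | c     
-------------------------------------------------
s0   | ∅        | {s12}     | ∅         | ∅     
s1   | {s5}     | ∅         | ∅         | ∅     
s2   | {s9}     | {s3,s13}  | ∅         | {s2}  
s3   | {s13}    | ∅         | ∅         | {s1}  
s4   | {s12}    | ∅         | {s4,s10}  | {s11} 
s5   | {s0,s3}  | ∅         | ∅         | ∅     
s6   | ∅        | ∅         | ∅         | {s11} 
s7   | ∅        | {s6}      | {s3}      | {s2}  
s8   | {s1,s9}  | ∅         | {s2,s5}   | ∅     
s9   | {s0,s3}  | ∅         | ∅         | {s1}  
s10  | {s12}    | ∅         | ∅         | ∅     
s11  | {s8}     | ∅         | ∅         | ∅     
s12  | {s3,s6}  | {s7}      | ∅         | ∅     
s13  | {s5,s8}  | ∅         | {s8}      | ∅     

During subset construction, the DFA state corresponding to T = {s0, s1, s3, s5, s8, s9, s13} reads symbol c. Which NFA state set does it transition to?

s3 on c → {s1}.
s9 on c → {s1}.
No c-transition from s0, s1, s5, s8, s13.
Union after reading c: {s1}.
Now take the ε-closure:
From s1 via ε: add s5.
From s5 via ε: add s0, s3.
From s3 via ε: add s13.
From s13 via ε: add s8.
From s8 via ε: add s9.
No new states can be added; the closed set is {s0, s1, s3, s5, s8, s9, s13}.

{s0, s1, s3, s5, s8, s9, s13}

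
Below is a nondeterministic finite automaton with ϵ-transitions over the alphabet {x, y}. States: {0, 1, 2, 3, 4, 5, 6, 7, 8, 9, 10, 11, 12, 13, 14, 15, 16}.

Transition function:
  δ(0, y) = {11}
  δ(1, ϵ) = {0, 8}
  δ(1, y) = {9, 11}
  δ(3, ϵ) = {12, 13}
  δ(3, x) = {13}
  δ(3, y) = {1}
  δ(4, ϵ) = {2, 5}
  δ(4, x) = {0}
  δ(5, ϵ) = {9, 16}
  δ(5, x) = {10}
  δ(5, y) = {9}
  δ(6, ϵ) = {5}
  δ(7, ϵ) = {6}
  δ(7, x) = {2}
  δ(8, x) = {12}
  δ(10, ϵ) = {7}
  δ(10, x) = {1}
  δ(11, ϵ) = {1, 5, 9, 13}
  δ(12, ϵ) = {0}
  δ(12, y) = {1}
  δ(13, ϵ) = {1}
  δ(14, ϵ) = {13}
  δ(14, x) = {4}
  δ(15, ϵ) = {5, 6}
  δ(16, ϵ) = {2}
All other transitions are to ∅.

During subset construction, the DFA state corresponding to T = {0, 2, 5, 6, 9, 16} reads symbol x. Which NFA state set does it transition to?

{2, 5, 6, 7, 9, 10, 16}

5 on x → {10}.
No x-transition from 0, 2, 6, 9, 16.
Union after reading x: {10}.
Now take the ϵ-closure:
From 10 via ϵ: add 7.
From 7 via ϵ: add 6.
From 6 via ϵ: add 5.
From 5 via ϵ: add 9, 16.
From 16 via ϵ: add 2.
No new states can be added; the closed set is {2, 5, 6, 7, 9, 10, 16}.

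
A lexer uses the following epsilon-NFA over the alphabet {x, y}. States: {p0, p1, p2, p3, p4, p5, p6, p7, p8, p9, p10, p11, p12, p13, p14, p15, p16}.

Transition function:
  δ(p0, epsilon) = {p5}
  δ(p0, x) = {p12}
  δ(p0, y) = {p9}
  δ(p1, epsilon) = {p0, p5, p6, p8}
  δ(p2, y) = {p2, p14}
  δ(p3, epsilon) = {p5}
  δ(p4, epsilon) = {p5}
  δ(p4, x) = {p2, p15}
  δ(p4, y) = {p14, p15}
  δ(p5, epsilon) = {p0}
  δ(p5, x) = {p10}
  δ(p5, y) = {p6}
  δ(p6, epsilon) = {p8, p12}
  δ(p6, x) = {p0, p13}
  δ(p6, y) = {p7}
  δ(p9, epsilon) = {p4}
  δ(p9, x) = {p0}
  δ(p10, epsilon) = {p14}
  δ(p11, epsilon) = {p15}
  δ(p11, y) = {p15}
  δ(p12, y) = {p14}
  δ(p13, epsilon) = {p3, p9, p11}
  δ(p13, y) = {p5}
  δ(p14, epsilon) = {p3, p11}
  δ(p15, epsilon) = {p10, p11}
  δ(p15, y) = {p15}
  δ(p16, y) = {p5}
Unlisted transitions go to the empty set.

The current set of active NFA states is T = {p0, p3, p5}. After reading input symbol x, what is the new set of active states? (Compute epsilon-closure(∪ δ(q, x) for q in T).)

{p0, p3, p5, p10, p11, p12, p14, p15}

p0 on x → {p12}.
p5 on x → {p10}.
No x-transition from p3.
Union after reading x: {p10, p12}.
Now take the epsilon-closure:
From p10 via epsilon: add p14.
From p14 via epsilon: add p3, p11.
From p3 via epsilon: add p5.
From p11 via epsilon: add p15.
From p5 via epsilon: add p0.
No new states can be added; the closed set is {p0, p3, p5, p10, p11, p12, p14, p15}.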